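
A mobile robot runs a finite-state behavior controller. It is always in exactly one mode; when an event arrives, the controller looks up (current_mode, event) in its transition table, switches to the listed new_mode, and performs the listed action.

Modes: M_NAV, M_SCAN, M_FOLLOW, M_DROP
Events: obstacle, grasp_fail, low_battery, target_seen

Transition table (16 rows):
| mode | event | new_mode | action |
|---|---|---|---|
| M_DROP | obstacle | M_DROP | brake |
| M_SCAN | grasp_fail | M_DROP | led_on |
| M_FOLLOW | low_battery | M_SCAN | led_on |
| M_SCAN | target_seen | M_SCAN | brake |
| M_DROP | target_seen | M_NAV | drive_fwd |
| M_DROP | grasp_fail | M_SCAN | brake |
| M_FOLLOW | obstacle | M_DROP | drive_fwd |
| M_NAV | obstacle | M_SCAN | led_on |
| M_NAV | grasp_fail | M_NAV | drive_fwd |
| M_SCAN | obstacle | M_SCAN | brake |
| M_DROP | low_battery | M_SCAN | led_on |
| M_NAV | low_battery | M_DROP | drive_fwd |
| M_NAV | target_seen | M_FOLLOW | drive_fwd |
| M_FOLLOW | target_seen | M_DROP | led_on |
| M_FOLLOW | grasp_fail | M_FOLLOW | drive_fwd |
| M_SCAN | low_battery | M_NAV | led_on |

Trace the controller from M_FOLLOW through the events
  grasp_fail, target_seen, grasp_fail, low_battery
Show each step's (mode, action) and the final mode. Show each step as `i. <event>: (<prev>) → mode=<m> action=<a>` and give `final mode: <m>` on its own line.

final mode: M_NAV

1. grasp_fail: (M_FOLLOW) → mode=M_FOLLOW action=drive_fwd
2. target_seen: (M_FOLLOW) → mode=M_DROP action=led_on
3. grasp_fail: (M_DROP) → mode=M_SCAN action=brake
4. low_battery: (M_SCAN) → mode=M_NAV action=led_on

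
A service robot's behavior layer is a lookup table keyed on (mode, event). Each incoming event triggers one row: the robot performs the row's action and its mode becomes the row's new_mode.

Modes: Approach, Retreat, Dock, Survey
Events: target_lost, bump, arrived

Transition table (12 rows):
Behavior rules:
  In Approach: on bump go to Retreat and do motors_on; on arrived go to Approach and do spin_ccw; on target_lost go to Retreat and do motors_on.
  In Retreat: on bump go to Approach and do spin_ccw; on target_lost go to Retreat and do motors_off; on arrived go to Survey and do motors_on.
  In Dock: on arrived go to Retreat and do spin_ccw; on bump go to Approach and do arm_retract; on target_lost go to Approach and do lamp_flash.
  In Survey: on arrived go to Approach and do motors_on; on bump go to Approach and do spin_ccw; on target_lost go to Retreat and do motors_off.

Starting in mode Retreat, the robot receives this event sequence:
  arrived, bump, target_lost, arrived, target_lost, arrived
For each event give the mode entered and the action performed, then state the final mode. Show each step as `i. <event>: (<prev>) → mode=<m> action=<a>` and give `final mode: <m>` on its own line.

1. arrived: (Retreat) → mode=Survey action=motors_on
2. bump: (Survey) → mode=Approach action=spin_ccw
3. target_lost: (Approach) → mode=Retreat action=motors_on
4. arrived: (Retreat) → mode=Survey action=motors_on
5. target_lost: (Survey) → mode=Retreat action=motors_off
6. arrived: (Retreat) → mode=Survey action=motors_on

final mode: Survey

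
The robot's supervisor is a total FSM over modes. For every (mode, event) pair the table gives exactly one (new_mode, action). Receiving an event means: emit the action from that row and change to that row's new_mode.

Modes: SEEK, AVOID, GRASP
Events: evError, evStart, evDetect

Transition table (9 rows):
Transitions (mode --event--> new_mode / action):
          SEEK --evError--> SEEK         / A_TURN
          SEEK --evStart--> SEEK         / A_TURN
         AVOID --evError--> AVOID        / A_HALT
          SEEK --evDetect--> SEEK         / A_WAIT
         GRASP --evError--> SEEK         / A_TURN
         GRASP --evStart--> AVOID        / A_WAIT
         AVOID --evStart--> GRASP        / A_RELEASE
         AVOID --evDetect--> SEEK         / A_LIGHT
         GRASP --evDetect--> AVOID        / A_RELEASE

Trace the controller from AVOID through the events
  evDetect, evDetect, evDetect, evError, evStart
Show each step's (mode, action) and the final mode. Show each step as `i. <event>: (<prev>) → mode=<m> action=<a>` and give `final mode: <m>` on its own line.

1. evDetect: (AVOID) → mode=SEEK action=A_LIGHT
2. evDetect: (SEEK) → mode=SEEK action=A_WAIT
3. evDetect: (SEEK) → mode=SEEK action=A_WAIT
4. evError: (SEEK) → mode=SEEK action=A_TURN
5. evStart: (SEEK) → mode=SEEK action=A_TURN

final mode: SEEK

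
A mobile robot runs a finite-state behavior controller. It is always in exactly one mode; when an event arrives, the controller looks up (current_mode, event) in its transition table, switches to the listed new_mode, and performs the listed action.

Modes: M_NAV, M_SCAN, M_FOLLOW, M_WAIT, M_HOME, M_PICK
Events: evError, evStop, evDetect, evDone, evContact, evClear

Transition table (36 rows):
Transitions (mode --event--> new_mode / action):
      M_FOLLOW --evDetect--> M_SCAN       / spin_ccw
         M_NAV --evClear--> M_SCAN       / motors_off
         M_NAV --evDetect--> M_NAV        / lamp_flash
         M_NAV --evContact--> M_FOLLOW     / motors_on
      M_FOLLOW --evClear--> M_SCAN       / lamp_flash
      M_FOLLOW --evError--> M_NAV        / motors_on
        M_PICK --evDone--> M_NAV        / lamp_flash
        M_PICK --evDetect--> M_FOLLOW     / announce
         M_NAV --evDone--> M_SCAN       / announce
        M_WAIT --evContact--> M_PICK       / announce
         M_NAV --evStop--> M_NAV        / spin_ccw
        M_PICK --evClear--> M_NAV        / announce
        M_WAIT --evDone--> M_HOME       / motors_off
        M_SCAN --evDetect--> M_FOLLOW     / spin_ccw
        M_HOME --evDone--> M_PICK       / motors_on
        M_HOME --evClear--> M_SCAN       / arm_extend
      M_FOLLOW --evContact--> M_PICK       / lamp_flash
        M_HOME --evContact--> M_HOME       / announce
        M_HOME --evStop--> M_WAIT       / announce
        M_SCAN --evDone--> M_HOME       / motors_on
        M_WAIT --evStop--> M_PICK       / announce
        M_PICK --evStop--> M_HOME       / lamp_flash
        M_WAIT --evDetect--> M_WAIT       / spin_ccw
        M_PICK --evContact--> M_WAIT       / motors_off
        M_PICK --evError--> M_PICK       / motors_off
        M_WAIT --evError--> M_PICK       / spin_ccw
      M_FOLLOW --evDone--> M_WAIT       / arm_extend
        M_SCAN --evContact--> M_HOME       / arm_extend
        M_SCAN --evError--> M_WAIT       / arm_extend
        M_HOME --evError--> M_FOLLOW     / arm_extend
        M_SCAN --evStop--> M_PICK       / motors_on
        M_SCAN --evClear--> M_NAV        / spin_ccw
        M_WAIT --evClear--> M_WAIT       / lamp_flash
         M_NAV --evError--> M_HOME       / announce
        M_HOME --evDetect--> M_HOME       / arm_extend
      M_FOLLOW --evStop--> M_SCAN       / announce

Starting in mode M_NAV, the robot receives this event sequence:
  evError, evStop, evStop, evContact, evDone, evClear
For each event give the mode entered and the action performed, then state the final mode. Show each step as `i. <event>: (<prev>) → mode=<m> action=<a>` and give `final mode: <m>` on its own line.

final mode: M_SCAN

1. evError: (M_NAV) → mode=M_HOME action=announce
2. evStop: (M_HOME) → mode=M_WAIT action=announce
3. evStop: (M_WAIT) → mode=M_PICK action=announce
4. evContact: (M_PICK) → mode=M_WAIT action=motors_off
5. evDone: (M_WAIT) → mode=M_HOME action=motors_off
6. evClear: (M_HOME) → mode=M_SCAN action=arm_extend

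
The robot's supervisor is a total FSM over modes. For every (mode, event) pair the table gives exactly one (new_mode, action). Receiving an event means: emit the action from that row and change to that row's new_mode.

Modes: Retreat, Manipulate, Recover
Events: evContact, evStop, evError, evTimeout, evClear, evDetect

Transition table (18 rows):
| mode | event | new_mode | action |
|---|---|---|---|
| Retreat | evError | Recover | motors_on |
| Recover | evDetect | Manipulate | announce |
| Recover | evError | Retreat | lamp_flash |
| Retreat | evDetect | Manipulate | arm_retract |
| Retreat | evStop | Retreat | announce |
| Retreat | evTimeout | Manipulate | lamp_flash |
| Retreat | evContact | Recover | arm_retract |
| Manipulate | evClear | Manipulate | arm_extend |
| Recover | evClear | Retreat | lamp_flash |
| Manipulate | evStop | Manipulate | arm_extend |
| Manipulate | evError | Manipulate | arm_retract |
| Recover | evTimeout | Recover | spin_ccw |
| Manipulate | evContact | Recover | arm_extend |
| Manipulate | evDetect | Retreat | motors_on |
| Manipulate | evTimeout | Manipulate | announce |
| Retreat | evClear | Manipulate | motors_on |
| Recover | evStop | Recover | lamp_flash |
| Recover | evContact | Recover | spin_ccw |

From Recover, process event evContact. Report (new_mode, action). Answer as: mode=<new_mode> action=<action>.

current mode = Recover; filter table to that mode:
  (Recover, evDetect) → (Manipulate, announce)
  (Recover, evError) → (Retreat, lamp_flash)
  (Recover, evClear) → (Retreat, lamp_flash)
  (Recover, evTimeout) → (Recover, spin_ccw)
  (Recover, evStop) → (Recover, lamp_flash)
  (Recover, evContact) → (Recover, spin_ccw)  ← event matches
event = evContact selects (Recover, spin_ccw)

mode=Recover action=spin_ccw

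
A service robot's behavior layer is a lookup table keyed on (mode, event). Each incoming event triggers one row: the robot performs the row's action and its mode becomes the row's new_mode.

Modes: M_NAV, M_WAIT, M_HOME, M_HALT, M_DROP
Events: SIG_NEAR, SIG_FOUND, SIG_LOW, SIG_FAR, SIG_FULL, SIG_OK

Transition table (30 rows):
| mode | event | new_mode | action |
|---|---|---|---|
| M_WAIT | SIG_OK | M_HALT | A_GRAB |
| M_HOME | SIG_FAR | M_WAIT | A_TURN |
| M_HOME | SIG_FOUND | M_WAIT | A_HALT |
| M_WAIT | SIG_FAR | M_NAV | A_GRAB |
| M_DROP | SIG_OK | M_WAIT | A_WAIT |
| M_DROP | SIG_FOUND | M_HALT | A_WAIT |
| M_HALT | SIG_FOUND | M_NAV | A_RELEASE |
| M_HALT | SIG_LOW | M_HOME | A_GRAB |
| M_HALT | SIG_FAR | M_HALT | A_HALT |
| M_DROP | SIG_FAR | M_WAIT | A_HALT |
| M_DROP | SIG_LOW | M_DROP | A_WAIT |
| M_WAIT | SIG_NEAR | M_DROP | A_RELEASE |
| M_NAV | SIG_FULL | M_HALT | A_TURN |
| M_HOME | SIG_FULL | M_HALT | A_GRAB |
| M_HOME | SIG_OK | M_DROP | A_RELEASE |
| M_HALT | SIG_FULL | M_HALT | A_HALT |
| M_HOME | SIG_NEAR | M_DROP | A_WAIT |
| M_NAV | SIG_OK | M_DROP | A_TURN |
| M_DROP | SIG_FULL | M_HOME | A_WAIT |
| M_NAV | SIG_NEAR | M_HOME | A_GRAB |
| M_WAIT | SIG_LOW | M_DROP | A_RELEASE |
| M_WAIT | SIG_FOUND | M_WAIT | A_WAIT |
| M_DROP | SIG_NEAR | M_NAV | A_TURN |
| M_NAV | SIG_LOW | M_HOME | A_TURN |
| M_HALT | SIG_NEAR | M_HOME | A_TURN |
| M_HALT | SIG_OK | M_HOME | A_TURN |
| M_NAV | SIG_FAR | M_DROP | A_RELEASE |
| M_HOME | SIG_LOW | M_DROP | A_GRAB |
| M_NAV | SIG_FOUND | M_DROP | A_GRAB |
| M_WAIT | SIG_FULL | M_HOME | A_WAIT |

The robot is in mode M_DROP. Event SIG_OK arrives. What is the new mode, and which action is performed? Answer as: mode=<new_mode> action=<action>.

mode=M_WAIT action=A_WAIT

current mode = M_DROP; filter table to that mode:
  (M_DROP, SIG_OK) → (M_WAIT, A_WAIT)  ← event matches
  (M_DROP, SIG_FOUND) → (M_HALT, A_WAIT)
  (M_DROP, SIG_FAR) → (M_WAIT, A_HALT)
  (M_DROP, SIG_LOW) → (M_DROP, A_WAIT)
  (M_DROP, SIG_FULL) → (M_HOME, A_WAIT)
  (M_DROP, SIG_NEAR) → (M_NAV, A_TURN)
event = SIG_OK selects (M_WAIT, A_WAIT)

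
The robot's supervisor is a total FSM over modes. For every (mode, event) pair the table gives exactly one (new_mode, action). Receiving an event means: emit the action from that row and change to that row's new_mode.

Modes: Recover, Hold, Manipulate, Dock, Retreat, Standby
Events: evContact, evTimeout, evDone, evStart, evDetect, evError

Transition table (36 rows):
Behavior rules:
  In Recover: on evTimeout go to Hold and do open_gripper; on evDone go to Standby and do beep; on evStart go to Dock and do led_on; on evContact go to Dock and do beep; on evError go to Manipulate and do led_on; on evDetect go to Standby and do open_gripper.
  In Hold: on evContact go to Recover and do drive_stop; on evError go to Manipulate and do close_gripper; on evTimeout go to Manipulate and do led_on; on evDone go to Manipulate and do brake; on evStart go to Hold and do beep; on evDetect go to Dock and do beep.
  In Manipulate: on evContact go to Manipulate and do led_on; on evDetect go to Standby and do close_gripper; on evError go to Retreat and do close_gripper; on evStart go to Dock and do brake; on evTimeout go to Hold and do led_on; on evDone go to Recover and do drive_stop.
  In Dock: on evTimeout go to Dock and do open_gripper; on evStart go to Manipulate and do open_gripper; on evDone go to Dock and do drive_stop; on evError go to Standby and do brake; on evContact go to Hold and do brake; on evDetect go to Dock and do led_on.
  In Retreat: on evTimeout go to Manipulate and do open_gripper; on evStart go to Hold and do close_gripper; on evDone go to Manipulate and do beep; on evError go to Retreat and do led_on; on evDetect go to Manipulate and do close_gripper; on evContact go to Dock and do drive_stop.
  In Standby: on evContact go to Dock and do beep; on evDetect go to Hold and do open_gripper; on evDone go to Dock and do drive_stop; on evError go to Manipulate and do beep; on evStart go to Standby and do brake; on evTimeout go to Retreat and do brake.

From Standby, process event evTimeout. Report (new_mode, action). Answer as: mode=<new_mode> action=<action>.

current mode = Standby; filter table to that mode:
  (Standby, evContact) → (Dock, beep)
  (Standby, evDetect) → (Hold, open_gripper)
  (Standby, evDone) → (Dock, drive_stop)
  (Standby, evError) → (Manipulate, beep)
  (Standby, evStart) → (Standby, brake)
  (Standby, evTimeout) → (Retreat, brake)  ← event matches
event = evTimeout selects (Retreat, brake)

mode=Retreat action=brake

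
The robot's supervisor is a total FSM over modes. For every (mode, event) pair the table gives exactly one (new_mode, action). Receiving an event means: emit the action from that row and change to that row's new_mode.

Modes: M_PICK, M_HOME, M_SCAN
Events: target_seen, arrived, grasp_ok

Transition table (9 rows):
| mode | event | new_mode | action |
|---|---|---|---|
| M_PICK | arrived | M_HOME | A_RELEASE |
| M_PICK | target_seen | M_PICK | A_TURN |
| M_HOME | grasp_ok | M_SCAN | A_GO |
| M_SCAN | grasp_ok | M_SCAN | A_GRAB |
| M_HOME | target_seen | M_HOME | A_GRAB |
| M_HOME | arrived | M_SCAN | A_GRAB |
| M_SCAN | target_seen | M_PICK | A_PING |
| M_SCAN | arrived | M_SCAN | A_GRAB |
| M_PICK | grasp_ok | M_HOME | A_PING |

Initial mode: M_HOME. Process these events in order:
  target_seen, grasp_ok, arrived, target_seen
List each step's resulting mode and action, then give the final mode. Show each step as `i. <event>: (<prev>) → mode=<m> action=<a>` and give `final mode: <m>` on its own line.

1. target_seen: (M_HOME) → mode=M_HOME action=A_GRAB
2. grasp_ok: (M_HOME) → mode=M_SCAN action=A_GO
3. arrived: (M_SCAN) → mode=M_SCAN action=A_GRAB
4. target_seen: (M_SCAN) → mode=M_PICK action=A_PING

final mode: M_PICK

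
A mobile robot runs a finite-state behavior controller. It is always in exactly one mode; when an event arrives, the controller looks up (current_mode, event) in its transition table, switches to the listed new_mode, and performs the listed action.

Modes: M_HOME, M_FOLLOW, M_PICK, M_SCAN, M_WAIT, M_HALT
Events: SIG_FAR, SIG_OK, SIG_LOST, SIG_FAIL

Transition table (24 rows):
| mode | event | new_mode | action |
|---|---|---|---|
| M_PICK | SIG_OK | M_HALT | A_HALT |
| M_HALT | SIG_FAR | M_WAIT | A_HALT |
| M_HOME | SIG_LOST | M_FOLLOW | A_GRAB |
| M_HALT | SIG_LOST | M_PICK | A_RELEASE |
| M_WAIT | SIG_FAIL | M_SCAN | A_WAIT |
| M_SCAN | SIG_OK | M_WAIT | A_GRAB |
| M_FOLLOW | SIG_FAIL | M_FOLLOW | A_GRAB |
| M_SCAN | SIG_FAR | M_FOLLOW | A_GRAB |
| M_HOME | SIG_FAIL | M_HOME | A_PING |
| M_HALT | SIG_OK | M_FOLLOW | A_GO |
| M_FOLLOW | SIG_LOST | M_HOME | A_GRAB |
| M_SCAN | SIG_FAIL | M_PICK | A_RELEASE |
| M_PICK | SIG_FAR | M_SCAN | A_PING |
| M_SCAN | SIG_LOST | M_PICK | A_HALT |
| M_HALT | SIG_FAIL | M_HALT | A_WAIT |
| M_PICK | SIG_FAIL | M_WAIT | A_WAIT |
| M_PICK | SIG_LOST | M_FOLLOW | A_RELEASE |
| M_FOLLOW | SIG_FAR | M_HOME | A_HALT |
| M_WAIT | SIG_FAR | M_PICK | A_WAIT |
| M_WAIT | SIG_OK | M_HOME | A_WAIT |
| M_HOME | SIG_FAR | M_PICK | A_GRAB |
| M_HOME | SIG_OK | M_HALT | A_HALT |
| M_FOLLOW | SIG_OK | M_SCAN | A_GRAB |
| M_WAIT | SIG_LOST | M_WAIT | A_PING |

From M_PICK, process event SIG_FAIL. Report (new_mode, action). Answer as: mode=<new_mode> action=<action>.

current mode = M_PICK; filter table to that mode:
  (M_PICK, SIG_OK) → (M_HALT, A_HALT)
  (M_PICK, SIG_FAR) → (M_SCAN, A_PING)
  (M_PICK, SIG_FAIL) → (M_WAIT, A_WAIT)  ← event matches
  (M_PICK, SIG_LOST) → (M_FOLLOW, A_RELEASE)
event = SIG_FAIL selects (M_WAIT, A_WAIT)

mode=M_WAIT action=A_WAIT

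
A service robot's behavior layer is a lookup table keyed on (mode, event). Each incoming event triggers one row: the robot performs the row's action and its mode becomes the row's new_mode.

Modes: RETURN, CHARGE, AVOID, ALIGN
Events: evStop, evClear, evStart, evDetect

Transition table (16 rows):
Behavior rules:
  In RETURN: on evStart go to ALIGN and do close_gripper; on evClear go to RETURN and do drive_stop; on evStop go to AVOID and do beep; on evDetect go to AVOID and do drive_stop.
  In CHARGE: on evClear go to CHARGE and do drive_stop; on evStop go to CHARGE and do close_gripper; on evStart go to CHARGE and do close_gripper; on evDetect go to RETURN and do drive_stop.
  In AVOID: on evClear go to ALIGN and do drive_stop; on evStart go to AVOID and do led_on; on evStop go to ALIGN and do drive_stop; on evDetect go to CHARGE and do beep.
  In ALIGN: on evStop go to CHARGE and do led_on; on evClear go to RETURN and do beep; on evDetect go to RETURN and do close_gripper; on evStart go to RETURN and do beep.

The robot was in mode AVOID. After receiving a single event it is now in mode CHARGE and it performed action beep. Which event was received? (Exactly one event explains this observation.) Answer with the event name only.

evDetect

try evStop: (AVOID, evStop) → (ALIGN, drive_stop)
try evClear: (AVOID, evClear) → (ALIGN, drive_stop)
try evStart: (AVOID, evStart) → (AVOID, led_on)
try evDetect: (AVOID, evDetect) → (CHARGE, beep)  ← matches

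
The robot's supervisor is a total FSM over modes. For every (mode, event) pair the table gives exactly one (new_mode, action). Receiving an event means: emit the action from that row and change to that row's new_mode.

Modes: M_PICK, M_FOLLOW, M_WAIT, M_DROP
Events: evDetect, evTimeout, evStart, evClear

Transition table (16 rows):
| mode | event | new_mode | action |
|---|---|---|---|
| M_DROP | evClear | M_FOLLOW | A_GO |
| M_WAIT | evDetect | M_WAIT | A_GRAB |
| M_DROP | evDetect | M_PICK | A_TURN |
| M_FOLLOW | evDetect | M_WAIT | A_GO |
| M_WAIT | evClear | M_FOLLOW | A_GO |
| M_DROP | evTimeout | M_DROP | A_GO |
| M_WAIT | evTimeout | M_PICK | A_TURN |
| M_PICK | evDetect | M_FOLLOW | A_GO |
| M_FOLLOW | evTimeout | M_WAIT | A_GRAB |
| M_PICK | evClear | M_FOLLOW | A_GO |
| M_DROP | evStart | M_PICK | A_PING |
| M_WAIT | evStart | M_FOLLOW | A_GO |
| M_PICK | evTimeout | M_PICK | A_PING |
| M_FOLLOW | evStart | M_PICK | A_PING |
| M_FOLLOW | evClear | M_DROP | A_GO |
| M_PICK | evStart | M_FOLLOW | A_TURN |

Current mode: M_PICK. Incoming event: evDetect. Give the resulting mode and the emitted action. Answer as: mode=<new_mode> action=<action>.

mode=M_FOLLOW action=A_GO

current mode = M_PICK; filter table to that mode:
  (M_PICK, evDetect) → (M_FOLLOW, A_GO)  ← event matches
  (M_PICK, evClear) → (M_FOLLOW, A_GO)
  (M_PICK, evTimeout) → (M_PICK, A_PING)
  (M_PICK, evStart) → (M_FOLLOW, A_TURN)
event = evDetect selects (M_FOLLOW, A_GO)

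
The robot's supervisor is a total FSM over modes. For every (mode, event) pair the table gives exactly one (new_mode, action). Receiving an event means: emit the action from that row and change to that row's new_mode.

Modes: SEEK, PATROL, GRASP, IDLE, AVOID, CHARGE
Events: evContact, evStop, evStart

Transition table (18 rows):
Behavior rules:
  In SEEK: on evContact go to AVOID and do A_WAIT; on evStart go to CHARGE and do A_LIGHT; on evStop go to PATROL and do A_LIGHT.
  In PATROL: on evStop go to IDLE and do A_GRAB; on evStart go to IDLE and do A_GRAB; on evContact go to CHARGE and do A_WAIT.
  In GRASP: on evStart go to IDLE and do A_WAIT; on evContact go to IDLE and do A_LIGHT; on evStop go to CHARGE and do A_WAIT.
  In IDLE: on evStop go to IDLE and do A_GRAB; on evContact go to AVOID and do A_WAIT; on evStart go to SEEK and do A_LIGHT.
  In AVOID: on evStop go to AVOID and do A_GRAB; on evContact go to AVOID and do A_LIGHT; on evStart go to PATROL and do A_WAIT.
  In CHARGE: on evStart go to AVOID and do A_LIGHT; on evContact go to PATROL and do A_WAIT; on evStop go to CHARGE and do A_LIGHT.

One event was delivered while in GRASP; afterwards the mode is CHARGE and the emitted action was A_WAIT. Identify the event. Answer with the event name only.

try evContact: (GRASP, evContact) → (IDLE, A_LIGHT)
try evStop: (GRASP, evStop) → (CHARGE, A_WAIT)  ← matches
try evStart: (GRASP, evStart) → (IDLE, A_WAIT)

evStop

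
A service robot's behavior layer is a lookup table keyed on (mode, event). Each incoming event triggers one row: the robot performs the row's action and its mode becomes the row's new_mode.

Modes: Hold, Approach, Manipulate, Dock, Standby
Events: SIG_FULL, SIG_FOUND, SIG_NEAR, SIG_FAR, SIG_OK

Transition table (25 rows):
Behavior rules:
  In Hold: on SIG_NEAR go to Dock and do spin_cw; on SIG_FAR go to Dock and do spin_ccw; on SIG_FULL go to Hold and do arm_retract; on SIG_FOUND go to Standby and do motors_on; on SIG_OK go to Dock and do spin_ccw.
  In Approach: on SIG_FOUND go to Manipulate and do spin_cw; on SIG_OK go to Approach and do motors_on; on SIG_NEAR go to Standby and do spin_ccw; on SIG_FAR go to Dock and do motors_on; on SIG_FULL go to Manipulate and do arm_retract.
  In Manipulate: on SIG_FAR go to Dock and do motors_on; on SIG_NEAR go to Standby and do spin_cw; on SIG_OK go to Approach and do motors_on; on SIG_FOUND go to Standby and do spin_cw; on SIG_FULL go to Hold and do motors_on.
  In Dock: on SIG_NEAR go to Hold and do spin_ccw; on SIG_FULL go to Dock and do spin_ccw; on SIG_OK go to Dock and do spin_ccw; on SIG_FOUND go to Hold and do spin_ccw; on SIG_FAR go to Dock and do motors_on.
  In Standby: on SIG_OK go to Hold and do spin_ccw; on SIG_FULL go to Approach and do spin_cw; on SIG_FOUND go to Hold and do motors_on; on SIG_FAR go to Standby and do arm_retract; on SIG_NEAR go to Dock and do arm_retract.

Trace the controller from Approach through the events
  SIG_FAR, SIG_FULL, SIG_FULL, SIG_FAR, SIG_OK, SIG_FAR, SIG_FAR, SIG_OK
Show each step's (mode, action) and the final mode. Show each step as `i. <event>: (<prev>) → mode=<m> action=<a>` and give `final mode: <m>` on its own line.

1. SIG_FAR: (Approach) → mode=Dock action=motors_on
2. SIG_FULL: (Dock) → mode=Dock action=spin_ccw
3. SIG_FULL: (Dock) → mode=Dock action=spin_ccw
4. SIG_FAR: (Dock) → mode=Dock action=motors_on
5. SIG_OK: (Dock) → mode=Dock action=spin_ccw
6. SIG_FAR: (Dock) → mode=Dock action=motors_on
7. SIG_FAR: (Dock) → mode=Dock action=motors_on
8. SIG_OK: (Dock) → mode=Dock action=spin_ccw

final mode: Dock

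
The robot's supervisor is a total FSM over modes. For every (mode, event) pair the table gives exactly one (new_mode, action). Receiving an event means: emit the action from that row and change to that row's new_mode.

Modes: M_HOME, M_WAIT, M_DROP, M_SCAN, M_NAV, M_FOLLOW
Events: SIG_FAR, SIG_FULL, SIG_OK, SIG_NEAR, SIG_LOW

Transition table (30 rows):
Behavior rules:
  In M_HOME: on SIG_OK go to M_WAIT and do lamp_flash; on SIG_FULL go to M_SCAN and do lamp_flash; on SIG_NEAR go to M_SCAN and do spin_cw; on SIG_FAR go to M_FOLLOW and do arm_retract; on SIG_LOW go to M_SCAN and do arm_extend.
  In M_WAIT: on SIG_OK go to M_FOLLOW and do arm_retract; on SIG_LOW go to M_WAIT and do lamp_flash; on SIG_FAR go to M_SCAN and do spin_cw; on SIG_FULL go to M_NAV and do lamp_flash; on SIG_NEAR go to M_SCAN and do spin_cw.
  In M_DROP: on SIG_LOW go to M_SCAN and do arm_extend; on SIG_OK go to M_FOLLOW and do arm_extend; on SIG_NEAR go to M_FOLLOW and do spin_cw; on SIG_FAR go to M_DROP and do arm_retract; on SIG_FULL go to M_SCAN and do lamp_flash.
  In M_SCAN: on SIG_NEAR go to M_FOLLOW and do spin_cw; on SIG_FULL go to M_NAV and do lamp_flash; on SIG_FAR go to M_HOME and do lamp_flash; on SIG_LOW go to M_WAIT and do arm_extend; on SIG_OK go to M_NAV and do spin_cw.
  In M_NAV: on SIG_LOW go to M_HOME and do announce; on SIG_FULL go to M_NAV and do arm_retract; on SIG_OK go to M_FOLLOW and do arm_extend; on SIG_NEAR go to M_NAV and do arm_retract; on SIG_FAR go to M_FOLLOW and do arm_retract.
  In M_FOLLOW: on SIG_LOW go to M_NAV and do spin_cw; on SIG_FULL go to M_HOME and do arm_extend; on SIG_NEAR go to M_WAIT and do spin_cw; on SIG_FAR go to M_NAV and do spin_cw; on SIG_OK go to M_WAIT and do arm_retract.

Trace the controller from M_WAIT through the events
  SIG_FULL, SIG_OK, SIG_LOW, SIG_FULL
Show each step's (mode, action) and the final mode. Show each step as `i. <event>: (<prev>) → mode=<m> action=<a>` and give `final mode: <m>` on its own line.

1. SIG_FULL: (M_WAIT) → mode=M_NAV action=lamp_flash
2. SIG_OK: (M_NAV) → mode=M_FOLLOW action=arm_extend
3. SIG_LOW: (M_FOLLOW) → mode=M_NAV action=spin_cw
4. SIG_FULL: (M_NAV) → mode=M_NAV action=arm_retract

final mode: M_NAV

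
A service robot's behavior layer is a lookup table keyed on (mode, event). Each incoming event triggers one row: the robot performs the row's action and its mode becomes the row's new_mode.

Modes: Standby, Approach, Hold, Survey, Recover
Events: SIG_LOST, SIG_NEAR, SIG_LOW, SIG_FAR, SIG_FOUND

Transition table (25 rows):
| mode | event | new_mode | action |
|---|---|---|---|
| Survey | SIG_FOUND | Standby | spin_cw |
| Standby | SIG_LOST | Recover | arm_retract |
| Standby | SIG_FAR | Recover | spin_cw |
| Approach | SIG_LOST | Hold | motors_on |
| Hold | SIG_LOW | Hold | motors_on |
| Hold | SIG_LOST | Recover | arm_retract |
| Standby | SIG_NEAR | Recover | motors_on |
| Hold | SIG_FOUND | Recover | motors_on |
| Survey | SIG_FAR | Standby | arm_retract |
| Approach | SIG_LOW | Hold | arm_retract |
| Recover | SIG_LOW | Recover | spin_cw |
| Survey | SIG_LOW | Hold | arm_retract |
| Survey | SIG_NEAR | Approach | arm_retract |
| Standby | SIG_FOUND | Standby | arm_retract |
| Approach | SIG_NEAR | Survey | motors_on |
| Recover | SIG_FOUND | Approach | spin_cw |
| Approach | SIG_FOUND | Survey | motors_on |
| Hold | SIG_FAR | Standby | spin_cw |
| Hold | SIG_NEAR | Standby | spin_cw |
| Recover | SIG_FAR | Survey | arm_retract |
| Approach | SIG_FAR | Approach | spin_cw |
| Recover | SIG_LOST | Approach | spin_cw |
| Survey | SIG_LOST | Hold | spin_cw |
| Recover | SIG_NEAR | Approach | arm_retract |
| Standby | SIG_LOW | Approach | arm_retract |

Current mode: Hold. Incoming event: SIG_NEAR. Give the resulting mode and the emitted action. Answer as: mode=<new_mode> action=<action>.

mode=Standby action=spin_cw

current mode = Hold; filter table to that mode:
  (Hold, SIG_LOW) → (Hold, motors_on)
  (Hold, SIG_LOST) → (Recover, arm_retract)
  (Hold, SIG_FOUND) → (Recover, motors_on)
  (Hold, SIG_FAR) → (Standby, spin_cw)
  (Hold, SIG_NEAR) → (Standby, spin_cw)  ← event matches
event = SIG_NEAR selects (Standby, spin_cw)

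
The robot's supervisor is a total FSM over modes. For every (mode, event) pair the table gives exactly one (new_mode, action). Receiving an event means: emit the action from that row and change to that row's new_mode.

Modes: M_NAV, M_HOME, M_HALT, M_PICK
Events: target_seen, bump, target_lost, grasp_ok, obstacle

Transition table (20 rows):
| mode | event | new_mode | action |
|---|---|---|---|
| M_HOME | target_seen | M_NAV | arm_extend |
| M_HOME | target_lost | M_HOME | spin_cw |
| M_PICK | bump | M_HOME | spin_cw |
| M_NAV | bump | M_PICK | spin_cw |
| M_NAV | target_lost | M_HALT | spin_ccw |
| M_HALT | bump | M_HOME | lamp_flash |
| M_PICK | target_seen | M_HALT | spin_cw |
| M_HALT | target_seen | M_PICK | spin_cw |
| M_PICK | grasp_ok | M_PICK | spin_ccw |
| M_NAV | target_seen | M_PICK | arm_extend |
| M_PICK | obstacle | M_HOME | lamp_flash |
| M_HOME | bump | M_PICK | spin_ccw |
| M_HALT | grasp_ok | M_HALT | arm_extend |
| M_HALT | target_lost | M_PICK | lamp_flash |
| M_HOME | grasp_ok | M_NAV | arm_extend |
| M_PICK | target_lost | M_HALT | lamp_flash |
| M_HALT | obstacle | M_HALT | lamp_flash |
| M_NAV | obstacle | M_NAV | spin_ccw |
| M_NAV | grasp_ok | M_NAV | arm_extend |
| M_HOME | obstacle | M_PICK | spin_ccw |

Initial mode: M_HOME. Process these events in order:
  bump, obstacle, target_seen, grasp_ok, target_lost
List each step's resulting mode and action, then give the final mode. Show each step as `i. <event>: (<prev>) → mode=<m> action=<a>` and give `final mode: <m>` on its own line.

1. bump: (M_HOME) → mode=M_PICK action=spin_ccw
2. obstacle: (M_PICK) → mode=M_HOME action=lamp_flash
3. target_seen: (M_HOME) → mode=M_NAV action=arm_extend
4. grasp_ok: (M_NAV) → mode=M_NAV action=arm_extend
5. target_lost: (M_NAV) → mode=M_HALT action=spin_ccw

final mode: M_HALT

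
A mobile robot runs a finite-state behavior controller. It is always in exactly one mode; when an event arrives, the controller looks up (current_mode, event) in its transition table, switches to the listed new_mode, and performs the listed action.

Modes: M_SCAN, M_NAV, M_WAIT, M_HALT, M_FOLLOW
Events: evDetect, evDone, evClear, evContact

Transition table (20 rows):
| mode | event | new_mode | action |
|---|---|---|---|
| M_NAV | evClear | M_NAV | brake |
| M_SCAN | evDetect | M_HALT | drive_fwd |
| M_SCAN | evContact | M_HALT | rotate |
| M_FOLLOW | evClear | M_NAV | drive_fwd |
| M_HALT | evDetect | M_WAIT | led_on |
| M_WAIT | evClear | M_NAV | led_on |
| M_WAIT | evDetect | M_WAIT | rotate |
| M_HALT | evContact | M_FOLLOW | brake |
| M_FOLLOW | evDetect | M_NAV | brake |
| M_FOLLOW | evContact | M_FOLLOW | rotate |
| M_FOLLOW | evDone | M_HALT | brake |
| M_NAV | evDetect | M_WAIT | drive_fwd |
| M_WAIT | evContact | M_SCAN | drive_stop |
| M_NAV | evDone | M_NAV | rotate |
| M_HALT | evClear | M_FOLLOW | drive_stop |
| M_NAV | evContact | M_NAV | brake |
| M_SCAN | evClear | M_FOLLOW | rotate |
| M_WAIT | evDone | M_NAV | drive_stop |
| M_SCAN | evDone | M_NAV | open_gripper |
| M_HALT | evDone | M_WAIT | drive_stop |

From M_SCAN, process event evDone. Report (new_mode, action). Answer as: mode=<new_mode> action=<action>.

mode=M_NAV action=open_gripper

current mode = M_SCAN; filter table to that mode:
  (M_SCAN, evDetect) → (M_HALT, drive_fwd)
  (M_SCAN, evContact) → (M_HALT, rotate)
  (M_SCAN, evClear) → (M_FOLLOW, rotate)
  (M_SCAN, evDone) → (M_NAV, open_gripper)  ← event matches
event = evDone selects (M_NAV, open_gripper)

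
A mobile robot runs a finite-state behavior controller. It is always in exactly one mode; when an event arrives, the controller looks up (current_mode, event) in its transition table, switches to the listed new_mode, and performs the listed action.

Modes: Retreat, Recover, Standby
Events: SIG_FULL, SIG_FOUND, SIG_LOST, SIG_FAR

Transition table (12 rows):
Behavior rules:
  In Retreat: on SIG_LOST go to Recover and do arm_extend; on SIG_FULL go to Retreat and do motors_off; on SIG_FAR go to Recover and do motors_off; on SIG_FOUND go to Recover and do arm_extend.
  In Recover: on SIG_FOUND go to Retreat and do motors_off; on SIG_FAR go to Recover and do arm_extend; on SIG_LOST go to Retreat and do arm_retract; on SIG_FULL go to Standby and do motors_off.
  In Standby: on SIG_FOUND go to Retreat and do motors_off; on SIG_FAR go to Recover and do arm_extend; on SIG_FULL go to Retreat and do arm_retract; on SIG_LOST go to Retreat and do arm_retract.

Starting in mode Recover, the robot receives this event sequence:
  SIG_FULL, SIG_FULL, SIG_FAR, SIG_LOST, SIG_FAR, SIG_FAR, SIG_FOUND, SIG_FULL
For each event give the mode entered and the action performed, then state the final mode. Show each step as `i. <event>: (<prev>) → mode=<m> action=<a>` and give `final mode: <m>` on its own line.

final mode: Retreat

1. SIG_FULL: (Recover) → mode=Standby action=motors_off
2. SIG_FULL: (Standby) → mode=Retreat action=arm_retract
3. SIG_FAR: (Retreat) → mode=Recover action=motors_off
4. SIG_LOST: (Recover) → mode=Retreat action=arm_retract
5. SIG_FAR: (Retreat) → mode=Recover action=motors_off
6. SIG_FAR: (Recover) → mode=Recover action=arm_extend
7. SIG_FOUND: (Recover) → mode=Retreat action=motors_off
8. SIG_FULL: (Retreat) → mode=Retreat action=motors_off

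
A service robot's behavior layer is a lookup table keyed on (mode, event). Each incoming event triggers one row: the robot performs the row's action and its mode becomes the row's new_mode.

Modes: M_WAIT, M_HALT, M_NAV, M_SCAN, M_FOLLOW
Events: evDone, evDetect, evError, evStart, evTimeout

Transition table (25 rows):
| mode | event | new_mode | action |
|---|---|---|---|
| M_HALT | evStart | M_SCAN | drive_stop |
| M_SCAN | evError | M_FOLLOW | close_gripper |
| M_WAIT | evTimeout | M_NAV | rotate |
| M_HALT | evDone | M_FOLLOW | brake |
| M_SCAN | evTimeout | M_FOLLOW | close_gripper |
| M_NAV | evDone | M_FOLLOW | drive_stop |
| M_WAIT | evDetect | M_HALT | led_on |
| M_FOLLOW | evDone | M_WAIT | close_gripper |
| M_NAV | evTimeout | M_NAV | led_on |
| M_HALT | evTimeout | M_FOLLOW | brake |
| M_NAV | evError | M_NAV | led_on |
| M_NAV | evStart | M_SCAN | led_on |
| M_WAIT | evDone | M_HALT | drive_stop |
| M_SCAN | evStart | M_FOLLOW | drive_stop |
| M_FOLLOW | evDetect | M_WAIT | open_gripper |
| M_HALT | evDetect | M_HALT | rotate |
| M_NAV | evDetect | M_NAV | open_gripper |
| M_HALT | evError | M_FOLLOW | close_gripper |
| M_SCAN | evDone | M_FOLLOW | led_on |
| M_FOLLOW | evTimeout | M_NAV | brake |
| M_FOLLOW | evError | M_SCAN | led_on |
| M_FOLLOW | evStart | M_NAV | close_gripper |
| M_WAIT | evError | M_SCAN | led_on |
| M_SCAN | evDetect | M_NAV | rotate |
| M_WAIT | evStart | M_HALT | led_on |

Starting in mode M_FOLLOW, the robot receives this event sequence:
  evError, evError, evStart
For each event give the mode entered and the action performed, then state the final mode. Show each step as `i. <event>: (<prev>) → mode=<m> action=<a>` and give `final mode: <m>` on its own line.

final mode: M_NAV

1. evError: (M_FOLLOW) → mode=M_SCAN action=led_on
2. evError: (M_SCAN) → mode=M_FOLLOW action=close_gripper
3. evStart: (M_FOLLOW) → mode=M_NAV action=close_gripper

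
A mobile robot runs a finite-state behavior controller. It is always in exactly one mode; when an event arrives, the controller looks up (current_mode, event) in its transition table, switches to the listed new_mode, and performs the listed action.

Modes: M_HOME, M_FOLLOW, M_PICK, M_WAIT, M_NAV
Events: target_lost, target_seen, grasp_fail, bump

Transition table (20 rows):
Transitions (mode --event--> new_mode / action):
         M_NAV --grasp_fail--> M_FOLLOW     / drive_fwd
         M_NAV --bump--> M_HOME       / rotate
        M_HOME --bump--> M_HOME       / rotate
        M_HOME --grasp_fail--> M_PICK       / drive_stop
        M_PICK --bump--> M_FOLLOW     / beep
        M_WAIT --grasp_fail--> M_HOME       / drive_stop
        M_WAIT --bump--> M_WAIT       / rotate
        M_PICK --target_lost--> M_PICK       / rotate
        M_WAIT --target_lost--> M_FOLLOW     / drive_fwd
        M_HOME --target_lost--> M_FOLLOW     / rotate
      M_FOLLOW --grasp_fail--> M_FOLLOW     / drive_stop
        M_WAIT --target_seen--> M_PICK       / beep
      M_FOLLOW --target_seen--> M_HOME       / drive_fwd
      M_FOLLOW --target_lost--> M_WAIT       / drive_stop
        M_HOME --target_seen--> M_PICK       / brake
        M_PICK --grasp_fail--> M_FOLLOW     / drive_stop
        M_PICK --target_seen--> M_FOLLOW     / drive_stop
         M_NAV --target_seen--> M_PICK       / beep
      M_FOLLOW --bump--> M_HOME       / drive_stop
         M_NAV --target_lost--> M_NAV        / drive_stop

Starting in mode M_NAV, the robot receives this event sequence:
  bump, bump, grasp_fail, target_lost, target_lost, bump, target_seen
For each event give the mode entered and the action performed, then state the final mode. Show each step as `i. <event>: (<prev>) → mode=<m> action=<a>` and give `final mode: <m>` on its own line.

1. bump: (M_NAV) → mode=M_HOME action=rotate
2. bump: (M_HOME) → mode=M_HOME action=rotate
3. grasp_fail: (M_HOME) → mode=M_PICK action=drive_stop
4. target_lost: (M_PICK) → mode=M_PICK action=rotate
5. target_lost: (M_PICK) → mode=M_PICK action=rotate
6. bump: (M_PICK) → mode=M_FOLLOW action=beep
7. target_seen: (M_FOLLOW) → mode=M_HOME action=drive_fwd

final mode: M_HOME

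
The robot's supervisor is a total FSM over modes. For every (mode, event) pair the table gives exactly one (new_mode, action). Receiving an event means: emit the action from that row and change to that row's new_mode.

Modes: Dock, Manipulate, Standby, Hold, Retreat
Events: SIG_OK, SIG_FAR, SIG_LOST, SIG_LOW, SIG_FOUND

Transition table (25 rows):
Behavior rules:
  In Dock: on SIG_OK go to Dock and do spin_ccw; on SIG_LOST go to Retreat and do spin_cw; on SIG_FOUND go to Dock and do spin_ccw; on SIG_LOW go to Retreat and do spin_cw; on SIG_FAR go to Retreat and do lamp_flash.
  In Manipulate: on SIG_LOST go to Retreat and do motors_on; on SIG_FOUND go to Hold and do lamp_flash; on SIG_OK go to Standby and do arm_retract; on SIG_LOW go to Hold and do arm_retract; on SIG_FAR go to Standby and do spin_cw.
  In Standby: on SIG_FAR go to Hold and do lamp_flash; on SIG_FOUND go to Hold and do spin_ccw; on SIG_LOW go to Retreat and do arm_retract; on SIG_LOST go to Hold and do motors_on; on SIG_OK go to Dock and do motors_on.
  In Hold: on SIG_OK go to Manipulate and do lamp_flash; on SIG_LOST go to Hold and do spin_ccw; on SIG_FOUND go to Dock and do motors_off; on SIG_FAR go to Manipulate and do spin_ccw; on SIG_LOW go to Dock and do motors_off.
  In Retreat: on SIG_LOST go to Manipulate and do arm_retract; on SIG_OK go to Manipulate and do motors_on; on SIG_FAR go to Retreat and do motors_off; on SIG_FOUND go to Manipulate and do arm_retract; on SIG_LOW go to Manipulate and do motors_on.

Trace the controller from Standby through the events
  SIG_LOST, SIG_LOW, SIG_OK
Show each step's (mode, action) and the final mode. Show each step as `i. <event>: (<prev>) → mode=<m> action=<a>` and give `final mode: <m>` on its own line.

1. SIG_LOST: (Standby) → mode=Hold action=motors_on
2. SIG_LOW: (Hold) → mode=Dock action=motors_off
3. SIG_OK: (Dock) → mode=Dock action=spin_ccw

final mode: Dock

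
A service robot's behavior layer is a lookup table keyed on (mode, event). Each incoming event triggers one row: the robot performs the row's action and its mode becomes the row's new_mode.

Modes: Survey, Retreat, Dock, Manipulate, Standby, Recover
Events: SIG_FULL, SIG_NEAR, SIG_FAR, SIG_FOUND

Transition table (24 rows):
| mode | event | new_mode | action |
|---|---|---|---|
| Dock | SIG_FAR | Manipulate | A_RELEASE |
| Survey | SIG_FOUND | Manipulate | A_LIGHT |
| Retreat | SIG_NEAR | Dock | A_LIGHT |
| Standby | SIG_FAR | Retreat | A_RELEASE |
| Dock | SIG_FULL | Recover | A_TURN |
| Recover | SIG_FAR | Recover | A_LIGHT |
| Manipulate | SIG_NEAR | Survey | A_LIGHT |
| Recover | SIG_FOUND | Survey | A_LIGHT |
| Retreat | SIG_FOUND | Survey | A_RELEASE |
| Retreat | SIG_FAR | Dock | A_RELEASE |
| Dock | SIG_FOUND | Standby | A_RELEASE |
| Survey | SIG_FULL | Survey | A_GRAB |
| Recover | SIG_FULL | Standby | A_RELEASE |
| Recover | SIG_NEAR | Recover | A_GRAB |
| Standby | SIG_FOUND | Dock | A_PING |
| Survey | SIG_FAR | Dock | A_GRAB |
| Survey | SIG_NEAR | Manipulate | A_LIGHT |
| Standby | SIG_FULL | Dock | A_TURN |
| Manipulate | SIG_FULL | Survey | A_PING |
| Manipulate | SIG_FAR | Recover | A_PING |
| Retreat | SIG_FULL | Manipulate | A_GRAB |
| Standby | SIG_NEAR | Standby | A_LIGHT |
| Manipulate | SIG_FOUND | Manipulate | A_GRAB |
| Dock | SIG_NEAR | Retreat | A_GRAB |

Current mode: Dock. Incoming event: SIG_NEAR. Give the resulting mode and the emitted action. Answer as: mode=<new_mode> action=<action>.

mode=Retreat action=A_GRAB

current mode = Dock; filter table to that mode:
  (Dock, SIG_FAR) → (Manipulate, A_RELEASE)
  (Dock, SIG_FULL) → (Recover, A_TURN)
  (Dock, SIG_FOUND) → (Standby, A_RELEASE)
  (Dock, SIG_NEAR) → (Retreat, A_GRAB)  ← event matches
event = SIG_NEAR selects (Retreat, A_GRAB)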